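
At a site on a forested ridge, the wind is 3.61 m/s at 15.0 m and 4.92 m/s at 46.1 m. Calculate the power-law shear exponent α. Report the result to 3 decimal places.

Power law: V₂/V₁ = (z₂/z₁)^α ⇒ α = ln(V₂/V₁) / ln(z₂/z₁)
α = ln(4.92/3.61) / ln(46.1/15.0) = ln(1.3629) / ln(3.0733)
  = 0.30960 / 1.12276 = 0.27575

α ≈ 0.276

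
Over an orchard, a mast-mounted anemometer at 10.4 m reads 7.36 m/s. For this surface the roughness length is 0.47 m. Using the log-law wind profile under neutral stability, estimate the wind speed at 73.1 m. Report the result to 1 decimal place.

12.0 m/s

Log law: V(z) ∝ ln(z/z₀), so V₂/V₁ = ln(z₂/z₀) / ln(z₁/z₀).
ln(73.1/0.47) = 5.0469, ln(10.4/0.47) = 3.0968
V₂ = 7.36 × 5.0469/3.0968 = 7.36 × 1.6297 = 11.9945 m/s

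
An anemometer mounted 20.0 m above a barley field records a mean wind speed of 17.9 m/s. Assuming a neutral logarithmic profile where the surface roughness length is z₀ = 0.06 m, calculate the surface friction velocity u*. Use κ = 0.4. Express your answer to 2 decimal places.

u* ≈ 1.23 m/s

Log law: V(z) = (u*/κ) · ln(z/z₀) ⇒ u* = κ · V / ln(z/z₀)
u* = 0.4 × 17.9 / ln(20.0/0.06) = 0.4 × 17.9 / 5.8091
   = 7.1600 / 5.8091 = 1.2325 m/s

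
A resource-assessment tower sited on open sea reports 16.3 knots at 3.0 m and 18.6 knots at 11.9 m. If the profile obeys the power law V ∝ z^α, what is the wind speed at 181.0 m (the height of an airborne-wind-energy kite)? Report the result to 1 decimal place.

First find α: α = ln(V₂/V₁)/ln(z₂/z₁) = ln(18.6/16.3)/ln(11.9/3.0) = 0.13200/1.37793 = 0.0958
Extrapolate from 11.9 m to 181.0 m: V₃ = 18.6 × (181.0/11.9)^0.0958 = 18.6 × 1.2979 = 24.1409 knots

24.1 knots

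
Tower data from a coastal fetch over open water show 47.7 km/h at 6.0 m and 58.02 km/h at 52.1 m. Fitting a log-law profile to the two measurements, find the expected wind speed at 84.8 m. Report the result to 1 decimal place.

60.3 km/h

Log law: V ∝ ln(z/z₀). From the pair, with r = V₁/V₂ = 0.82213,
ln z₀ = (ln z₁ − r·ln z₂)/(1 − r) = (1.7918 − 0.82213×3.9532)/0.17787 = -8.1985 → z₀ = 0.0002751 m
V₃ = V₁ · ln(z₃/z₀)/ln(z₁/z₀) = 47.7 × 12.6388/9.9902 = 60.3459 km/h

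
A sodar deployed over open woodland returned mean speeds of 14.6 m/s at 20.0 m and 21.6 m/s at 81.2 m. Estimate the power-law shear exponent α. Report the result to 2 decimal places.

α ≈ 0.28

Power law: V₂/V₁ = (z₂/z₁)^α ⇒ α = ln(V₂/V₁) / ln(z₂/z₁)
α = ln(21.6/14.6) / ln(81.2/20.0) = ln(1.4795) / ln(4.0600)
  = 0.39167 / 1.40118 = 0.27953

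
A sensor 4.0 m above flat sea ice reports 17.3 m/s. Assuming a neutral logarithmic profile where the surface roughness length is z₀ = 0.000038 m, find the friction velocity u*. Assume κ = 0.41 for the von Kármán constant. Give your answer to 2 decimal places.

Log law: V(z) = (u*/κ) · ln(z/z₀) ⇒ u* = κ · V / ln(z/z₀)
u* = 0.41 × 17.3 / ln(4.0/0.000038) = 0.41 × 17.3 / 11.5642
   = 7.0930 / 11.5642 = 0.6134 m/s

u* ≈ 0.61 m/s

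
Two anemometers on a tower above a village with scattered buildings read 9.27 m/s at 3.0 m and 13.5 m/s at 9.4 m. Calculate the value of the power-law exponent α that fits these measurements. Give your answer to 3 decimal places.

Power law: V₂/V₁ = (z₂/z₁)^α ⇒ α = ln(V₂/V₁) / ln(z₂/z₁)
α = ln(13.5/9.27) / ln(9.4/3.0) = ln(1.4563) / ln(3.1333)
  = 0.37591 / 1.14210 = 0.32914

α ≈ 0.329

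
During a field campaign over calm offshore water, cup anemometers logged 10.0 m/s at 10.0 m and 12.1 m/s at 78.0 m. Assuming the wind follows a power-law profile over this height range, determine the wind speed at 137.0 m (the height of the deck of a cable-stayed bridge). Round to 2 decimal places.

First find α: α = ln(V₂/V₁)/ln(z₂/z₁) = ln(12.1/10.0)/ln(78.0/10.0) = 0.19062/2.05412 = 0.0928
Extrapolate from 78.0 m to 137.0 m: V₃ = 12.1 × (137.0/78.0)^0.0928 = 12.1 × 1.0537 = 12.7493 m/s

12.75 m/s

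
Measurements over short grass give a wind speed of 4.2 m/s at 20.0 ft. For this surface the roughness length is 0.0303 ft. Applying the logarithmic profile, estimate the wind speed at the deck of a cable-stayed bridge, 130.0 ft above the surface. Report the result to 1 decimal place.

5.4 m/s

Log law: V(z) ∝ ln(z/z₀), so V₂/V₁ = ln(z₂/z₀) / ln(z₁/z₀).
ln(130.0/0.0303) = 8.3641, ln(20.0/0.0303) = 6.4923
V₂ = 4.2 × 8.3641/6.4923 = 4.2 × 1.2883 = 5.4109 m/s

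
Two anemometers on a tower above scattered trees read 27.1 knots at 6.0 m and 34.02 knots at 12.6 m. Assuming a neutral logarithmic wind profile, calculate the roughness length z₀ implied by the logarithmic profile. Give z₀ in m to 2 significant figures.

z₀ ≈ 0.33 m

Log law: V(z) ∝ ln(z/z₀). With r = V₁/V₂ = 27.1/34.02 = 0.79659,
r · ln(z₂/z₀) = ln(z₁/z₀) ⇒ ln z₀ = (ln z₁ − r·ln z₂)/(1 − r)
ln z₀ = (1.79176 − 0.79659×2.53370) / 0.20341 = -1.1138
z₀ = exp(-1.1138) = 0.3283 m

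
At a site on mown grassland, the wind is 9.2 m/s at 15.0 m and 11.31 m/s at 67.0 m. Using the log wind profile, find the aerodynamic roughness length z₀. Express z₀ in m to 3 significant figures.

Log law: V(z) ∝ ln(z/z₀). With r = V₁/V₂ = 9.2/11.31 = 0.81344,
r · ln(z₂/z₀) = ln(z₁/z₀) ⇒ ln z₀ = (ln z₁ − r·ln z₂)/(1 − r)
ln z₀ = (2.70805 − 0.81344×4.20469) / 0.18656 = -3.8176
z₀ = exp(-3.8176) = 0.02198 m

z₀ ≈ 0.0220 m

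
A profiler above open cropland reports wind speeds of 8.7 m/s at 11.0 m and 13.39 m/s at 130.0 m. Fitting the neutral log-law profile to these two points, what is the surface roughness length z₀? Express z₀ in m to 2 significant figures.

Log law: V(z) ∝ ln(z/z₀). With r = V₁/V₂ = 8.7/13.39 = 0.64974,
r · ln(z₂/z₀) = ln(z₁/z₀) ⇒ ln z₀ = (ln z₁ − r·ln z₂)/(1 − r)
ln z₀ = (2.39790 − 0.64974×4.86753) / 0.35026 = -2.1833
z₀ = exp(-2.1833) = 0.1127 m

z₀ ≈ 0.11 m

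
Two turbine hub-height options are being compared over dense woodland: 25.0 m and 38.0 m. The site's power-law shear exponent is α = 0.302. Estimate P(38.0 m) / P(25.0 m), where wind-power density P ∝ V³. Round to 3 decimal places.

1.461

Speed ratio: V_B/V_A = (z_B/z_A)^α = (38.0/25.0)^0.302 = (1.5200)^0.302 = 1.13479
Power-density ratio: P_B/P_A = (V_B/V_A)³ = (1.13479)³ = 1.46134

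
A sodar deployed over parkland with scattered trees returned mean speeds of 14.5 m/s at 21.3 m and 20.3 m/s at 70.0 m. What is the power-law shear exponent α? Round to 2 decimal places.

α ≈ 0.28

Power law: V₂/V₁ = (z₂/z₁)^α ⇒ α = ln(V₂/V₁) / ln(z₂/z₁)
α = ln(20.3/14.5) / ln(70.0/21.3) = ln(1.4000) / ln(3.2864)
  = 0.33647 / 1.18979 = 0.28280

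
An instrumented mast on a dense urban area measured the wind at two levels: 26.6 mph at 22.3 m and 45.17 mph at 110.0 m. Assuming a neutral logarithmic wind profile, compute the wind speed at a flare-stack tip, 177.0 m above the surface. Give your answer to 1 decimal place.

Log law: V ∝ ln(z/z₀). From the pair, with r = V₁/V₂ = 0.58889,
ln z₀ = (ln z₁ − r·ln z₂)/(1 − r) = (3.1046 − 0.58889×4.7005)/0.41111 = 0.8186 → z₀ = 2.267 m
V₃ = V₁ · ln(z₃/z₀)/ln(z₁/z₀) = 26.6 × 4.3575/2.2860 = 50.7049 mph

50.7 mph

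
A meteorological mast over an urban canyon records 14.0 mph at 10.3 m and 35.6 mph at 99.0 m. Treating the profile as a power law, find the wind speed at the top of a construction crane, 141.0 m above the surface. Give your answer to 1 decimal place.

First find α: α = ln(V₂/V₁)/ln(z₂/z₁) = ln(35.6/14.0)/ln(99.0/10.3) = 0.93329/2.26298 = 0.4124
Extrapolate from 99.0 m to 141.0 m: V₃ = 35.6 × (141.0/99.0)^0.4124 = 35.6 × 1.1570 = 41.1899 mph

41.2 mph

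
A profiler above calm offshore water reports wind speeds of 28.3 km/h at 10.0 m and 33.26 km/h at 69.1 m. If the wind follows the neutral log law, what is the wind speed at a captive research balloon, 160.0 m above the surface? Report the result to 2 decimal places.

35.41 km/h

Log law: V ∝ ln(z/z₀). From the pair, with r = V₁/V₂ = 0.85087,
ln z₀ = (ln z₁ − r·ln z₂)/(1 − r) = (2.3026 − 0.85087×4.2356)/0.14913 = -8.7263 → z₀ = 0.0001623 m
V₃ = V₁ · ln(z₃/z₀)/ln(z₁/z₀) = 28.3 × 13.8014/11.0288 = 35.4145 km/h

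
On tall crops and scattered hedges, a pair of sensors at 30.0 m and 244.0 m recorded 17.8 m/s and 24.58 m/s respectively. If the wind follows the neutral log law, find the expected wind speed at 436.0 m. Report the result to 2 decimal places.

26.46 m/s

Log law: V ∝ ln(z/z₀). From the pair, with r = V₁/V₂ = 0.72417,
ln z₀ = (ln z₁ − r·ln z₂)/(1 − r) = (3.4012 − 0.72417×5.4972)/0.27583 = -2.1015 → z₀ = 0.1223 m
V₃ = V₁ · ln(z₃/z₀)/ln(z₁/z₀) = 17.8 × 8.1791/5.5027 = 26.4577 m/s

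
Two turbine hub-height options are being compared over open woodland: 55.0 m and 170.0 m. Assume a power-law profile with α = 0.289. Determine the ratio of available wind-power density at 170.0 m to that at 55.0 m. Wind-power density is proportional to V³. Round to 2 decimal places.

Speed ratio: V_B/V_A = (z_B/z_A)^α = (170.0/55.0)^0.289 = (3.0909)^0.289 = 1.38559
Power-density ratio: P_B/P_A = (V_B/V_A)³ = (1.38559)³ = 2.66014

2.66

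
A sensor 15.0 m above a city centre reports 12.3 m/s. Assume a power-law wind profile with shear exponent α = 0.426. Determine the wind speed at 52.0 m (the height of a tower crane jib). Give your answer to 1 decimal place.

20.9 m/s

Power-law profile: V₂ = V₁ · (z₂/z₁)^α
V₂ = 12.3 × (52.0/15.0)^0.426 = 12.3 × (3.4667)^0.426
    = 12.3 × 1.6983 = 20.8885 m/s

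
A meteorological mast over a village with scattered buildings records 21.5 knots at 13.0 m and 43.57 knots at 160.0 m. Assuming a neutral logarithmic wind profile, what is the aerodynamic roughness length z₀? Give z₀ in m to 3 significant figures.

z₀ ≈ 1.13 m

Log law: V(z) ∝ ln(z/z₀). With r = V₁/V₂ = 21.5/43.57 = 0.49346,
r · ln(z₂/z₀) = ln(z₁/z₀) ⇒ ln z₀ = (ln z₁ − r·ln z₂)/(1 − r)
ln z₀ = (2.56495 − 0.49346×5.07517) / 0.50654 = 0.1196
z₀ = exp(0.1196) = 1.127 m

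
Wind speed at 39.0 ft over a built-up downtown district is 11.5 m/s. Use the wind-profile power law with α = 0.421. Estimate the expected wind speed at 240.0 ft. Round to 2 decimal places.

Power-law profile: V₂ = V₁ · (z₂/z₁)^α
V₂ = 11.5 × (240.0/39.0)^0.421 = 11.5 × (6.1538)^0.421
    = 11.5 × 2.1490 = 24.7132 m/s

24.71 m/s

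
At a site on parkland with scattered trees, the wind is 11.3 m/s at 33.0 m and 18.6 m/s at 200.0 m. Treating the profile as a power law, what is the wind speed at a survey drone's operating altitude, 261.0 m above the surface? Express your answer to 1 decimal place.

First find α: α = ln(V₂/V₁)/ln(z₂/z₁) = ln(18.6/11.3)/ln(200.0/33.0) = 0.49836/1.80181 = 0.2766
Extrapolate from 200.0 m to 261.0 m: V₃ = 18.6 × (261.0/200.0)^0.2766 = 18.6 × 1.0764 = 20.0212 m/s

20.0 m/s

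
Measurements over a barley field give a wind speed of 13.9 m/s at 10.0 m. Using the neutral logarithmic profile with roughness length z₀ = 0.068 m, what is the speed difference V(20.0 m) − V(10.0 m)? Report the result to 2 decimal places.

Log law: V₂ = V₁ · ln(z₂/z₀)/ln(z₁/z₀) = 13.9 × 5.6840/4.9908 = 15.8305 m/s
ΔV = 15.8305 − 13.9 = 1.9305 m/s

1.93 m/s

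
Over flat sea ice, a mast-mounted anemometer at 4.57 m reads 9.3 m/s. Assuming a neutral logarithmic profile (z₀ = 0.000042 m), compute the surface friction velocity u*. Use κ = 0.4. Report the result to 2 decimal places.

Log law: V(z) = (u*/κ) · ln(z/z₀) ⇒ u* = κ · V / ln(z/z₀)
u* = 0.4 × 9.3 / ln(4.57/0.000042) = 0.4 × 9.3 / 11.5974
   = 3.7200 / 11.5974 = 0.3208 m/s

u* ≈ 0.32 m/s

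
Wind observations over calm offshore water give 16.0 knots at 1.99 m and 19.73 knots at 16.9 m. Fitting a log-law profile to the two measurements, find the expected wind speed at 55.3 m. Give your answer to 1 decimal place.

21.8 knots

Log law: V ∝ ln(z/z₀). From the pair, with r = V₁/V₂ = 0.81095,
ln z₀ = (ln z₁ − r·ln z₂)/(1 − r) = (0.6881 − 0.81095×2.8273)/0.18905 = -8.4880 → z₀ = 0.0002059 m
V₃ = V₁ · ln(z₃/z₀)/ln(z₁/z₀) = 16.0 × 12.5007/9.1761 = 21.7970 knots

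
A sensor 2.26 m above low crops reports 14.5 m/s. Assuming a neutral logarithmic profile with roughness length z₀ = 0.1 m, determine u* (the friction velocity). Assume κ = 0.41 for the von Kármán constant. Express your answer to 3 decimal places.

Log law: V(z) = (u*/κ) · ln(z/z₀) ⇒ u* = κ · V / ln(z/z₀)
u* = 0.41 × 14.5 / ln(2.26/0.1) = 0.41 × 14.5 / 3.1179
   = 5.9450 / 3.1179 = 1.9067 m/s

u* ≈ 1.907 m/s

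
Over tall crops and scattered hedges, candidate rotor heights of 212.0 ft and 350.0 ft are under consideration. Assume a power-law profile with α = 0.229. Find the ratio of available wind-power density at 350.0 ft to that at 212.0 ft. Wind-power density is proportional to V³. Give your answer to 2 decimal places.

1.41

Speed ratio: V_B/V_A = (z_B/z_A)^α = (350.0/212.0)^0.229 = (1.6509)^0.229 = 1.12166
Power-density ratio: P_B/P_A = (V_B/V_A)³ = (1.12166)³ = 1.41118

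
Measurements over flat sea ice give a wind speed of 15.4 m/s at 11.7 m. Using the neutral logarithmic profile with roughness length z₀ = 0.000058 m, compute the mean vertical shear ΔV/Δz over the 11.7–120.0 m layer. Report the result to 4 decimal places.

0.0271 m/s/m

Log law: V₂ = V₁ · ln(z₂/z₀)/ln(z₁/z₀) = 15.4 × 14.5426/12.2147 = 18.3350 m/s
ΔV/Δz = (18.3350 − 15.4)/(120.0 − 11.7) = 2.9350/108.3000 = 0.02710 m/s/m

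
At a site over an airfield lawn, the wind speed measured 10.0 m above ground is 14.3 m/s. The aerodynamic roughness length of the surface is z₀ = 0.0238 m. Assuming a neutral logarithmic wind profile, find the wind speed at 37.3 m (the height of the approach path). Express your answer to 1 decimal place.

17.4 m/s

Log law: V(z) ∝ ln(z/z₀), so V₂/V₁ = ln(z₂/z₀) / ln(z₁/z₀).
ln(37.3/0.0238) = 7.3571, ln(10.0/0.0238) = 6.0407
V₂ = 14.3 × 7.3571/6.0407 = 14.3 × 1.2179 = 17.4163 m/s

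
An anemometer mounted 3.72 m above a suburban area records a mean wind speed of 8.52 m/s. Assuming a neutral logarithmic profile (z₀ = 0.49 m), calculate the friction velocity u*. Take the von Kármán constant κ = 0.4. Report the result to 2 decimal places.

Log law: V(z) = (u*/κ) · ln(z/z₀) ⇒ u* = κ · V / ln(z/z₀)
u* = 0.4 × 8.52 / ln(3.72/0.49) = 0.4 × 8.52 / 2.0271
   = 3.4080 / 2.0271 = 1.6812 m/s

u* ≈ 1.68 m/s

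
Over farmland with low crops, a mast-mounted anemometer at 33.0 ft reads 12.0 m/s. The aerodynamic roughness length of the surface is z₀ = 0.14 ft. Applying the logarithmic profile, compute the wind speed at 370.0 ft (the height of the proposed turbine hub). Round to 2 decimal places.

17.31 m/s

Log law: V(z) ∝ ln(z/z₀), so V₂/V₁ = ln(z₂/z₀) / ln(z₁/z₀).
ln(370.0/0.14) = 7.8796, ln(33.0/0.14) = 5.4626
V₂ = 12.0 × 7.8796/5.4626 = 12.0 × 1.4425 = 17.3095 m/s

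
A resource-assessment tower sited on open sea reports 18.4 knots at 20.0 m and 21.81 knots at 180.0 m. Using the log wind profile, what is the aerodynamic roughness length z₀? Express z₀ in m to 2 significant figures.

Log law: V(z) ∝ ln(z/z₀). With r = V₁/V₂ = 18.4/21.81 = 0.84365,
r · ln(z₂/z₀) = ln(z₁/z₀) ⇒ ln z₀ = (ln z₁ − r·ln z₂)/(1 − r)
ln z₀ = (2.99573 − 0.84365×5.19296) / 0.15635 = -8.8603
z₀ = exp(-8.8603) = 0.0001419 m

z₀ ≈ 0.00014 m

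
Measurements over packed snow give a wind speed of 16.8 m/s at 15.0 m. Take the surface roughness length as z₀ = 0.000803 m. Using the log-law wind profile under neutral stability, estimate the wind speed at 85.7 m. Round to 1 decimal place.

19.8 m/s

Log law: V(z) ∝ ln(z/z₀), so V₂/V₁ = ln(z₂/z₀) / ln(z₁/z₀).
ln(85.7/0.000803) = 11.5780, ln(15.0/0.000803) = 9.8352
V₂ = 16.8 × 11.5780/9.8352 = 16.8 × 1.1772 = 19.7770 m/s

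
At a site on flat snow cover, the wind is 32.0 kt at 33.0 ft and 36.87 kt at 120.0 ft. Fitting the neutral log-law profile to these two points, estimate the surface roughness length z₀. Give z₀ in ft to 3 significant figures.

z₀ ≈ 0.00683 ft

Log law: V(z) ∝ ln(z/z₀). With r = V₁/V₂ = 32.0/36.87 = 0.86791,
r · ln(z₂/z₀) = ln(z₁/z₀) ⇒ ln z₀ = (ln z₁ − r·ln z₂)/(1 − r)
ln z₀ = (3.49651 − 0.86791×4.78749) / 0.13209 = -4.9863
z₀ = exp(-4.9863) = 0.006831 ft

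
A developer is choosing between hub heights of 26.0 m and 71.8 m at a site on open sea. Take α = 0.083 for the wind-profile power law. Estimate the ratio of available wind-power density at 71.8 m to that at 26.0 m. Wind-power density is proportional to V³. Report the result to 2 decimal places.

Speed ratio: V_B/V_A = (z_B/z_A)^α = (71.8/26.0)^0.083 = (2.7615)^0.083 = 1.08797
Power-density ratio: P_B/P_A = (V_B/V_A)³ = (1.08797)³ = 1.28779

1.29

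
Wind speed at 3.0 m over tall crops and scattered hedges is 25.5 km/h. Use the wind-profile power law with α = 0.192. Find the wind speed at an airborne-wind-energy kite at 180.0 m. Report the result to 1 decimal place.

Power-law profile: V₂ = V₁ · (z₂/z₁)^α
V₂ = 25.5 × (180.0/3.0)^0.192 = 25.5 × (60.0000)^0.192
    = 25.5 × 2.1949 = 55.9687 km/h

56.0 km/h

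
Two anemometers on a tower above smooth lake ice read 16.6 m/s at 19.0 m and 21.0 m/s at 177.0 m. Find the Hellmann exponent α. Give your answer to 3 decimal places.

Power law: V₂/V₁ = (z₂/z₁)^α ⇒ α = ln(V₂/V₁) / ln(z₂/z₁)
α = ln(21.0/16.6) / ln(177.0/19.0) = ln(1.2651) / ln(9.3158)
  = 0.23512 / 2.23171 = 0.10535

α ≈ 0.105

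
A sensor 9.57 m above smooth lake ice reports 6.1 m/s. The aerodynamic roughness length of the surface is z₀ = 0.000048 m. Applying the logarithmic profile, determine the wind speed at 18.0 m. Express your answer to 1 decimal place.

6.4 m/s

Log law: V(z) ∝ ln(z/z₀), so V₂/V₁ = ln(z₂/z₀) / ln(z₁/z₀).
ln(18.0/0.000048) = 12.8347, ln(9.57/0.000048) = 12.2029
V₂ = 6.1 × 12.8347/12.2029 = 6.1 × 1.0518 = 6.4158 m/s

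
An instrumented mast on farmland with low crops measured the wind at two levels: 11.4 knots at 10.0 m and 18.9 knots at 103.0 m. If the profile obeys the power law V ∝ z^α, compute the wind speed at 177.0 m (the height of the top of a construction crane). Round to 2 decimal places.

21.25 knots

First find α: α = ln(V₂/V₁)/ln(z₂/z₁) = ln(18.9/11.4)/ln(103.0/10.0) = 0.50555/2.33214 = 0.2168
Extrapolate from 103.0 m to 177.0 m: V₃ = 18.9 × (177.0/103.0)^0.2168 = 18.9 × 1.1245 = 21.2536 knots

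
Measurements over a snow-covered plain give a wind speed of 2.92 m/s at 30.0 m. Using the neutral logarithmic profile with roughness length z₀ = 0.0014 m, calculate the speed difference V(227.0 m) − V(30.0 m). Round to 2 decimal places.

Log law: V₂ = V₁ · ln(z₂/z₀)/ln(z₁/z₀) = 2.92 × 11.9962/9.9725 = 3.5126 m/s
ΔV = 3.5126 − 2.92 = 0.5926 m/s

0.59 m/s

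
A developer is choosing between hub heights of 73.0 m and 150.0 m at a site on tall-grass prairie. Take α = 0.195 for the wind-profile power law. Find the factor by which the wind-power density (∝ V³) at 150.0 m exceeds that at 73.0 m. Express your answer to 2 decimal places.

1.52

Speed ratio: V_B/V_A = (z_B/z_A)^α = (150.0/73.0)^0.195 = (2.0548)^0.195 = 1.15077
Power-density ratio: P_B/P_A = (V_B/V_A)³ = (1.15077)³ = 1.52395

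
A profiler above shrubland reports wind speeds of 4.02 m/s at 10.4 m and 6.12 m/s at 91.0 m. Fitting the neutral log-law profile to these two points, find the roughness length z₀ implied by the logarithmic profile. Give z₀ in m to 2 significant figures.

Log law: V(z) ∝ ln(z/z₀). With r = V₁/V₂ = 4.02/6.12 = 0.65686,
r · ln(z₂/z₀) = ln(z₁/z₀) ⇒ ln z₀ = (ln z₁ − r·ln z₂)/(1 − r)
ln z₀ = (2.34181 − 0.65686×4.51086) / 0.34314 = -1.8104
z₀ = exp(-1.8104) = 0.1636 m

z₀ ≈ 0.16 m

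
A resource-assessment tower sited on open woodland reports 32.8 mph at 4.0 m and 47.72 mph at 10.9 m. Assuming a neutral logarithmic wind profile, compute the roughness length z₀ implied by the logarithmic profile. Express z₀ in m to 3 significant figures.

z₀ ≈ 0.442 m

Log law: V(z) ∝ ln(z/z₀). With r = V₁/V₂ = 32.8/47.72 = 0.68734,
r · ln(z₂/z₀) = ln(z₁/z₀) ⇒ ln z₀ = (ln z₁ − r·ln z₂)/(1 − r)
ln z₀ = (1.38629 − 0.68734×2.38876) / 0.31266 = -0.8175
z₀ = exp(-0.8175) = 0.4415 m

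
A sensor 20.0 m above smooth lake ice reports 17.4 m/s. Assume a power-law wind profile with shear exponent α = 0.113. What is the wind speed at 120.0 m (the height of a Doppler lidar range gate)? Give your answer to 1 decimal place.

21.3 m/s

Power-law profile: V₂ = V₁ · (z₂/z₁)^α
V₂ = 17.4 × (120.0/20.0)^0.113 = 17.4 × (6.0000)^0.113
    = 17.4 × 1.2244 = 21.3049 m/s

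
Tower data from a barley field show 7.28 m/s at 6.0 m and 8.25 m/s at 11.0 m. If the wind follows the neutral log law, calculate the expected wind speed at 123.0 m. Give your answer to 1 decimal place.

12.1 m/s

Log law: V ∝ ln(z/z₀). From the pair, with r = V₁/V₂ = 0.88242,
ln z₀ = (ln z₁ − r·ln z₂)/(1 − r) = (1.7918 − 0.88242×2.3979)/0.11758 = -2.7574 → z₀ = 0.06346 m
V₃ = V₁ · ln(z₃/z₀)/ln(z₁/z₀) = 7.28 × 7.5696/4.5491 = 12.1136 m/s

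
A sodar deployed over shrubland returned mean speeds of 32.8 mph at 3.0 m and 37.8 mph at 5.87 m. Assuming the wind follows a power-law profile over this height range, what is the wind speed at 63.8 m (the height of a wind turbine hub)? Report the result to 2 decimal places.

First find α: α = ln(V₂/V₁)/ln(z₂/z₁) = ln(37.8/32.8)/ln(5.87/3.0) = 0.14188/0.67124 = 0.2114
Extrapolate from 5.87 m to 63.8 m: V₃ = 37.8 × (63.8/5.87)^0.2114 = 37.8 × 1.6558 = 62.5907 mph

62.59 mph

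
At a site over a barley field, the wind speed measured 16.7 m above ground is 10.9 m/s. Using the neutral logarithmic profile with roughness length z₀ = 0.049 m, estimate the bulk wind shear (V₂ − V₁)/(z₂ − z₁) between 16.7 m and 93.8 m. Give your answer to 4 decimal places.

0.0418 m/s/m

Log law: V₂ = V₁ · ln(z₂/z₀)/ln(z₁/z₀) = 10.9 × 7.5571/5.8313 = 14.1258 m/s
ΔV/Δz = (14.1258 − 10.9)/(93.8 − 16.7) = 3.2258/77.1000 = 0.04184 m/s/m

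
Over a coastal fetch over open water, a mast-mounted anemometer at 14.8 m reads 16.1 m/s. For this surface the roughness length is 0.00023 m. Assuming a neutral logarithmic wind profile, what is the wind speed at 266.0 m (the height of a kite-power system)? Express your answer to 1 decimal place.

20.3 m/s

Log law: V(z) ∝ ln(z/z₀), so V₂/V₁ = ln(z₂/z₀) / ln(z₁/z₀).
ln(266.0/0.00023) = 13.9609, ln(14.8/0.00023) = 11.0721
V₂ = 16.1 × 13.9609/11.0721 = 16.1 × 1.2609 = 20.3007 m/s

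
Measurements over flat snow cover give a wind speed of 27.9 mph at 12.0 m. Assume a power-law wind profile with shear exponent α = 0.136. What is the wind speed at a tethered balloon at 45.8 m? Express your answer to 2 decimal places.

Power-law profile: V₂ = V₁ · (z₂/z₁)^α
V₂ = 27.9 × (45.8/12.0)^0.136 = 27.9 × (3.8167)^0.136
    = 27.9 × 1.1998 = 33.4744 mph

33.47 mph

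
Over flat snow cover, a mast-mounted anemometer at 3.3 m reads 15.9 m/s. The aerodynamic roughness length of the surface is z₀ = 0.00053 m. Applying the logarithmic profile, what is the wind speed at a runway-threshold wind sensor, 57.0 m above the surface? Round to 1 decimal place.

21.1 m/s

Log law: V(z) ∝ ln(z/z₀), so V₂/V₁ = ln(z₂/z₀) / ln(z₁/z₀).
ln(57.0/0.00053) = 11.5857, ln(3.3/0.00053) = 8.7366
V₂ = 15.9 × 11.5857/8.7366 = 15.9 × 1.3261 = 21.0852 m/s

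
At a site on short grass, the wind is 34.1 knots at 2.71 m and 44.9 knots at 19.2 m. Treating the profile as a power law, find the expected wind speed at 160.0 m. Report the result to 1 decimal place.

First find α: α = ln(V₂/V₁)/ln(z₂/z₁) = ln(44.9/34.1)/ln(19.2/2.71) = 0.27514/1.95796 = 0.1405
Extrapolate from 19.2 m to 160.0 m: V₃ = 44.9 × (160.0/19.2)^0.1405 = 44.9 × 1.3471 = 60.4844 knots

60.5 knots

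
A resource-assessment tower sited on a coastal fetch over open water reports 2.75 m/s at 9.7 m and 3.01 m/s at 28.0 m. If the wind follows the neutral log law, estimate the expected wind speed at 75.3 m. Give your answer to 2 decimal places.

Log law: V ∝ ln(z/z₀). From the pair, with r = V₁/V₂ = 0.91362,
ln z₀ = (ln z₁ − r·ln z₂)/(1 − r) = (2.2721 − 0.91362×3.3322)/0.08638 = -8.9402 → z₀ = 0.0001310 m
V₃ = V₁ · ln(z₃/z₀)/ln(z₁/z₀) = 2.75 × 13.2617/11.2124 = 3.2526 m/s

3.25 m/s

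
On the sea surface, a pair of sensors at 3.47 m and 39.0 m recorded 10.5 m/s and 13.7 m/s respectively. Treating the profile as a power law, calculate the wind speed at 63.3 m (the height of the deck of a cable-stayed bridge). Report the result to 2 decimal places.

First find α: α = ln(V₂/V₁)/ln(z₂/z₁) = ln(13.7/10.5)/ln(39.0/3.47) = 0.26602/2.41941 = 0.1100
Extrapolate from 39.0 m to 63.3 m: V₃ = 13.7 × (63.3/39.0)^0.1100 = 13.7 × 1.0547 = 14.4493 m/s

14.45 m/s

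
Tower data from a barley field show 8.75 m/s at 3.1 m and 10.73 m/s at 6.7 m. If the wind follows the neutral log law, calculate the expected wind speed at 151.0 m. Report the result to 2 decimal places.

18.73 m/s

Log law: V ∝ ln(z/z₀). From the pair, with r = V₁/V₂ = 0.81547,
ln z₀ = (ln z₁ − r·ln z₂)/(1 − r) = (1.1314 − 0.81547×1.9021)/0.18453 = -2.2745 → z₀ = 0.1028 m
V₃ = V₁ · ln(z₃/z₀)/ln(z₁/z₀) = 8.75 × 7.2918/3.4059 = 18.7331 m/s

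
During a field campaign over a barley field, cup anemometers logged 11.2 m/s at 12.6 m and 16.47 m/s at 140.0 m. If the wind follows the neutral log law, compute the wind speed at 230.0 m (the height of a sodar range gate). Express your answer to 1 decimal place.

17.6 m/s

Log law: V ∝ ln(z/z₀). From the pair, with r = V₁/V₂ = 0.68002,
ln z₀ = (ln z₁ − r·ln z₂)/(1 − r) = (2.5337 − 0.68002×4.9416)/0.31998 = -2.5838 → z₀ = 0.07549 m
V₃ = V₁ · ln(z₃/z₀)/ln(z₁/z₀) = 11.2 × 8.0218/5.1175 = 17.5565 m/s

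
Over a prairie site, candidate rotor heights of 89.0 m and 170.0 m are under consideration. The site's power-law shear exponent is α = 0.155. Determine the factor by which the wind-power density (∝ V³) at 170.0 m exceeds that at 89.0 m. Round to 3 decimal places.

1.351

Speed ratio: V_B/V_A = (z_B/z_A)^α = (170.0/89.0)^0.155 = (1.9101)^0.155 = 1.10551
Power-density ratio: P_B/P_A = (V_B/V_A)³ = (1.10551)³ = 1.35112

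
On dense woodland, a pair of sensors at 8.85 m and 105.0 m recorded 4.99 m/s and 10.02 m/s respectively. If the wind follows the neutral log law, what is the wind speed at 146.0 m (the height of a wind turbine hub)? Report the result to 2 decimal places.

10.69 m/s

Log law: V ∝ ln(z/z₀). From the pair, with r = V₁/V₂ = 0.49800,
ln z₀ = (ln z₁ − r·ln z₂)/(1 − r) = (2.1804 − 0.49800×4.6540)/0.50200 = -0.2735 → z₀ = 0.7607 m
V₃ = V₁ · ln(z₃/z₀)/ln(z₁/z₀) = 4.99 × 5.2571/2.4539 = 10.6903 m/s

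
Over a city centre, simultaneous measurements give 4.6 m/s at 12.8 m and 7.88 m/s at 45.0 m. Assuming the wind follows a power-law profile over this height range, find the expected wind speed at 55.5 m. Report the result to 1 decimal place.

8.6 m/s

First find α: α = ln(V₂/V₁)/ln(z₂/z₁) = ln(7.88/4.6)/ln(45.0/12.8) = 0.53827/1.25722 = 0.4281
Extrapolate from 45.0 m to 55.5 m: V₃ = 7.88 × (55.5/45.0)^0.4281 = 7.88 × 1.0939 = 8.6203 m/s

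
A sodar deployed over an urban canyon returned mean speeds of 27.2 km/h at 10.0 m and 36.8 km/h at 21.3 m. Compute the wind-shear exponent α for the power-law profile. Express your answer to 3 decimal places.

Power law: V₂/V₁ = (z₂/z₁)^α ⇒ α = ln(V₂/V₁) / ln(z₂/z₁)
α = ln(36.8/27.2) / ln(21.3/10.0) = ln(1.3529) / ln(2.1300)
  = 0.30228 / 0.75612 = 0.39978

α ≈ 0.400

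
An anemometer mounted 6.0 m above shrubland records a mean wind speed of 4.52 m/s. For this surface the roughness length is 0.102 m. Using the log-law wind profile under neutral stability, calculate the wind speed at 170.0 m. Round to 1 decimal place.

Log law: V(z) ∝ ln(z/z₀), so V₂/V₁ = ln(z₂/z₀) / ln(z₁/z₀).
ln(170.0/0.102) = 7.4186, ln(6.0/0.102) = 4.0745
V₂ = 4.52 × 7.4186/4.0745 = 4.52 × 1.8207 = 8.2296 m/s

8.2 m/s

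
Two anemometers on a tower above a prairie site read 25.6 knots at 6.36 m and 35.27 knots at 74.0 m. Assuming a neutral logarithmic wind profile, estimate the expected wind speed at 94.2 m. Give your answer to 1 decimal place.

Log law: V ∝ ln(z/z₀). From the pair, with r = V₁/V₂ = 0.72583,
ln z₀ = (ln z₁ − r·ln z₂)/(1 − r) = (1.8500 − 0.72583×4.3041)/0.27417 = -4.6467 → z₀ = 0.009593 m
V₃ = V₁ · ln(z₃/z₀)/ln(z₁/z₀) = 25.6 × 9.1921/6.4967 = 36.2210 knots

36.2 knots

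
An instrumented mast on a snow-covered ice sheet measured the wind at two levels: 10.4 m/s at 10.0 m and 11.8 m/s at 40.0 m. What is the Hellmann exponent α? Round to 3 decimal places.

α ≈ 0.091

Power law: V₂/V₁ = (z₂/z₁)^α ⇒ α = ln(V₂/V₁) / ln(z₂/z₁)
α = ln(11.8/10.4) / ln(40.0/10.0) = ln(1.1346) / ln(4.0000)
  = 0.12629 / 1.38629 = 0.09110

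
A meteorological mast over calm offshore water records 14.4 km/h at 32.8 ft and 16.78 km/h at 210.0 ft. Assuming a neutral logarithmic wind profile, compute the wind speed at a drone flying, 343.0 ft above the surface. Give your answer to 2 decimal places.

Log law: V ∝ ln(z/z₀). From the pair, with r = V₁/V₂ = 0.85816,
ln z₀ = (ln z₁ − r·ln z₂)/(1 − r) = (3.4904 − 0.85816×5.3471)/0.14184 = -7.7433 → z₀ = 0.0004337 ft
V₃ = V₁ · ln(z₃/z₀)/ln(z₁/z₀) = 14.4 × 13.5810/11.2337 = 17.4089 km/h

17.41 km/h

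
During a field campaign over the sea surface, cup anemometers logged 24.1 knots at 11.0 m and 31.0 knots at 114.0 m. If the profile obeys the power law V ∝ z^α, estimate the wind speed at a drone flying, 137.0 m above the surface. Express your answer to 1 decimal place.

First find α: α = ln(V₂/V₁)/ln(z₂/z₁) = ln(31.0/24.1)/ln(114.0/11.0) = 0.25178/2.33830 = 0.1077
Extrapolate from 114.0 m to 137.0 m: V₃ = 31.0 × (137.0/114.0)^0.1077 = 31.0 × 1.0200 = 31.6196 knots

31.6 knots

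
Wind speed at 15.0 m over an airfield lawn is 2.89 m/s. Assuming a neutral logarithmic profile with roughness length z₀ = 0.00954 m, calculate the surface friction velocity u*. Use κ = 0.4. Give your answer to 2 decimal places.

Log law: V(z) = (u*/κ) · ln(z/z₀) ⇒ u* = κ · V / ln(z/z₀)
u* = 0.4 × 2.89 / ln(15.0/0.00954) = 0.4 × 2.89 / 7.3603
   = 1.1560 / 7.3603 = 0.1571 m/s

u* ≈ 0.16 m/s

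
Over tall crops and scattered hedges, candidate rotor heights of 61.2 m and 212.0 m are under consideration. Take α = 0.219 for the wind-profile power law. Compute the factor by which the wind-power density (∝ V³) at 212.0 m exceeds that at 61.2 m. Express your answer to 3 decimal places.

2.262

Speed ratio: V_B/V_A = (z_B/z_A)^α = (212.0/61.2)^0.219 = (3.4641)^0.219 = 1.31271
Power-density ratio: P_B/P_A = (V_B/V_A)³ = (1.31271)³ = 2.26207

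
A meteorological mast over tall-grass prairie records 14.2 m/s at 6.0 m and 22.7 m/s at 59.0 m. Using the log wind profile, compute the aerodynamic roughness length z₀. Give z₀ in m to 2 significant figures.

Log law: V(z) ∝ ln(z/z₀). With r = V₁/V₂ = 14.2/22.7 = 0.62555,
r · ln(z₂/z₀) = ln(z₁/z₀) ⇒ ln z₀ = (ln z₁ − r·ln z₂)/(1 − r)
ln z₀ = (1.79176 − 0.62555×4.07754) / 0.37445 = -2.0268
z₀ = exp(-2.0268) = 0.1318 m

z₀ ≈ 0.13 m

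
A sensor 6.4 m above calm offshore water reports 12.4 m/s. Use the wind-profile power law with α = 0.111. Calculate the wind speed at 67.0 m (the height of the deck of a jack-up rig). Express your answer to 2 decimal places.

Power-law profile: V₂ = V₁ · (z₂/z₁)^α
V₂ = 12.4 × (67.0/6.4)^0.111 = 12.4 × (10.4688)^0.111
    = 12.4 × 1.2978 = 16.0927 m/s

16.09 m/s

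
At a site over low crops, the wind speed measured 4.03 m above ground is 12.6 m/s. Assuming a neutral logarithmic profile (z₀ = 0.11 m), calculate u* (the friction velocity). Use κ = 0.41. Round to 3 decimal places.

Log law: V(z) = (u*/κ) · ln(z/z₀) ⇒ u* = κ · V / ln(z/z₀)
u* = 0.41 × 12.6 / ln(4.03/0.11) = 0.41 × 12.6 / 3.6010
   = 5.1660 / 3.6010 = 1.4346 m/s

u* ≈ 1.435 m/s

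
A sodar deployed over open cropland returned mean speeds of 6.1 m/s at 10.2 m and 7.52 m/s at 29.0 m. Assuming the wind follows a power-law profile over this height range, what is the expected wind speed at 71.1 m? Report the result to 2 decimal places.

First find α: α = ln(V₂/V₁)/ln(z₂/z₁) = ln(7.52/6.1)/ln(29.0/10.2) = 0.20928/1.04491 = 0.2003
Extrapolate from 29.0 m to 71.1 m: V₃ = 7.52 × (71.1/29.0)^0.2003 = 7.52 × 1.1968 = 8.9996 m/s

9.00 m/s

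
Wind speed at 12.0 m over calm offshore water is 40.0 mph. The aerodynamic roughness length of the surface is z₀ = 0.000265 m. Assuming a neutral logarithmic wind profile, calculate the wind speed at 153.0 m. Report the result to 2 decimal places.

49.50 mph

Log law: V(z) ∝ ln(z/z₀), so V₂/V₁ = ln(z₂/z₀) / ln(z₁/z₀).
ln(153.0/0.000265) = 13.2662, ln(12.0/0.000265) = 10.7207
V₂ = 40.0 × 13.2662/10.7207 = 40.0 × 1.2374 = 49.4976 mph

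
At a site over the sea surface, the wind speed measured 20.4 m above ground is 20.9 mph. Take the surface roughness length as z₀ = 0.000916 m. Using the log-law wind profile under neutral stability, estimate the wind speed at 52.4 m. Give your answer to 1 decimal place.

Log law: V(z) ∝ ln(z/z₀), so V₂/V₁ = ln(z₂/z₀) / ln(z₁/z₀).
ln(52.4/0.000916) = 10.9544, ln(20.4/0.000916) = 10.0110
V₂ = 20.9 × 10.9544/10.0110 = 20.9 × 1.0942 = 22.8695 mph

22.9 mph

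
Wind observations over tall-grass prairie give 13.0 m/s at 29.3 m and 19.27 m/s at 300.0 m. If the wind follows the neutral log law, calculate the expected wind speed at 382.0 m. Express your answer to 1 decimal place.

Log law: V ∝ ln(z/z₀). From the pair, with r = V₁/V₂ = 0.67462,
ln z₀ = (ln z₁ − r·ln z₂)/(1 − r) = (3.3776 − 0.67462×5.7038)/0.32538 = -1.4455 → z₀ = 0.2356 m
V₃ = V₁ · ln(z₃/z₀)/ln(z₁/z₀) = 13.0 × 7.3909/4.8231 = 19.9213 m/s

19.9 m/s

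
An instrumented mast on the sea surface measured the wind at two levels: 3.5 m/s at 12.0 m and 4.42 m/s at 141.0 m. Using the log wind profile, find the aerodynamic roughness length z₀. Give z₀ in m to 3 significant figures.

z₀ ≈ 0.00102 m

Log law: V(z) ∝ ln(z/z₀). With r = V₁/V₂ = 3.5/4.42 = 0.79186,
r · ln(z₂/z₀) = ln(z₁/z₀) ⇒ ln z₀ = (ln z₁ − r·ln z₂)/(1 − r)
ln z₀ = (2.48491 − 0.79186×4.94876) / 0.20814 = -6.8884
z₀ = exp(-6.8884) = 0.001019 m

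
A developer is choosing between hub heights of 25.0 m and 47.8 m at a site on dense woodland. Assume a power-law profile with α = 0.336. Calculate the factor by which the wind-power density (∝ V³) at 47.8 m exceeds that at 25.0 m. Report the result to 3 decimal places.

Speed ratio: V_B/V_A = (z_B/z_A)^α = (47.8/25.0)^0.336 = (1.9120)^0.336 = 1.24331
Power-density ratio: P_B/P_A = (V_B/V_A)³ = (1.24331)³ = 1.92194

1.922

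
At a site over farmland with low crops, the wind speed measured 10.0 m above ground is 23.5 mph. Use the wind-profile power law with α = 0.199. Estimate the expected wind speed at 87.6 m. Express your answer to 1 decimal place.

Power-law profile: V₂ = V₁ · (z₂/z₁)^α
V₂ = 23.5 × (87.6/10.0)^0.199 = 23.5 × (8.7600)^0.199
    = 23.5 × 1.5401 = 36.1931 mph

36.2 mph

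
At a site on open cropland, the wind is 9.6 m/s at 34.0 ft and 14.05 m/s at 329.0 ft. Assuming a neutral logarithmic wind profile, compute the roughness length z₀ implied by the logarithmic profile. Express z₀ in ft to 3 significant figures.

Log law: V(z) ∝ ln(z/z₀). With r = V₁/V₂ = 9.6/14.05 = 0.68327,
r · ln(z₂/z₀) = ln(z₁/z₀) ⇒ ln z₀ = (ln z₁ − r·ln z₂)/(1 − r)
ln z₀ = (3.52636 − 0.68327×5.79606) / 0.31673 = -1.3701
z₀ = exp(-1.3701) = 0.2541 ft

z₀ ≈ 0.254 ft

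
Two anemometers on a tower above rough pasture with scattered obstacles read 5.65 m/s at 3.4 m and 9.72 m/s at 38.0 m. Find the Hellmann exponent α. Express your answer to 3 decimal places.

Power law: V₂/V₁ = (z₂/z₁)^α ⇒ α = ln(V₂/V₁) / ln(z₂/z₁)
α = ln(9.72/5.65) / ln(38.0/3.4) = ln(1.7204) / ln(11.1765)
  = 0.54253 / 2.41381 = 0.22476

α ≈ 0.225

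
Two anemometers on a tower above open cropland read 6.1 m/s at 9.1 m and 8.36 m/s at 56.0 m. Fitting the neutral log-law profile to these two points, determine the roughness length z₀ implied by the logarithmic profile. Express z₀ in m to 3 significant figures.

z₀ ≈ 0.0675 m

Log law: V(z) ∝ ln(z/z₀). With r = V₁/V₂ = 6.1/8.36 = 0.72967,
r · ln(z₂/z₀) = ln(z₁/z₀) ⇒ ln z₀ = (ln z₁ − r·ln z₂)/(1 − r)
ln z₀ = (2.20827 − 0.72967×4.02535) / 0.27033 = -2.6962
z₀ = exp(-2.6962) = 0.06746 m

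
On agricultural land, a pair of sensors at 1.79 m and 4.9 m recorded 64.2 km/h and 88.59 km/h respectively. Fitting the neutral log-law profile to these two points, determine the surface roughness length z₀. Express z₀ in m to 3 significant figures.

Log law: V(z) ∝ ln(z/z₀). With r = V₁/V₂ = 64.2/88.59 = 0.72469,
r · ln(z₂/z₀) = ln(z₁/z₀) ⇒ ln z₀ = (ln z₁ − r·ln z₂)/(1 − r)
ln z₀ = (0.58222 − 0.72469×1.58924) / 0.27531 = -2.0685
z₀ = exp(-2.0685) = 0.1264 m

z₀ ≈ 0.126 m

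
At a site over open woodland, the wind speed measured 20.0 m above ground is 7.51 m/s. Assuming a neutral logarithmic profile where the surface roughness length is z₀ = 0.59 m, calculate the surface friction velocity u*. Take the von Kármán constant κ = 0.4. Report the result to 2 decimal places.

u* ≈ 0.85 m/s

Log law: V(z) = (u*/κ) · ln(z/z₀) ⇒ u* = κ · V / ln(z/z₀)
u* = 0.4 × 7.51 / ln(20.0/0.59) = 0.4 × 7.51 / 3.5234
   = 3.0040 / 3.5234 = 0.8526 m/s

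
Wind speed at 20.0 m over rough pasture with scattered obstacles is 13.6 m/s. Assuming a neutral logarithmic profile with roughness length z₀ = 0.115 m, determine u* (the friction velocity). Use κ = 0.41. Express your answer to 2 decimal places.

u* ≈ 1.08 m/s

Log law: V(z) = (u*/κ) · ln(z/z₀) ⇒ u* = κ · V / ln(z/z₀)
u* = 0.41 × 13.6 / ln(20.0/0.115) = 0.41 × 13.6 / 5.1586
   = 5.5760 / 5.1586 = 1.0809 m/s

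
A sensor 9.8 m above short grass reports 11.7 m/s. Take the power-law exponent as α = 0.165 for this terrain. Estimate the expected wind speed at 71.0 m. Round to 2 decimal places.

16.22 m/s

Power-law profile: V₂ = V₁ · (z₂/z₁)^α
V₂ = 11.7 × (71.0/9.8)^0.165 = 11.7 × (7.2449)^0.165
    = 11.7 × 1.3865 = 16.2215 m/s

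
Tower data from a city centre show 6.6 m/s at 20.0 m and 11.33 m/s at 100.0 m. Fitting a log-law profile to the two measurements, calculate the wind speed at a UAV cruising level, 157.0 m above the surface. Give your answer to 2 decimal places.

12.66 m/s

Log law: V ∝ ln(z/z₀). From the pair, with r = V₁/V₂ = 0.58252,
ln z₀ = (ln z₁ − r·ln z₂)/(1 − r) = (2.9957 − 0.58252×4.6052)/0.41748 = 0.7500 → z₀ = 2.117 m
V₃ = V₁ · ln(z₃/z₀)/ln(z₁/z₀) = 6.6 × 4.3062/2.2457 = 12.6557 m/s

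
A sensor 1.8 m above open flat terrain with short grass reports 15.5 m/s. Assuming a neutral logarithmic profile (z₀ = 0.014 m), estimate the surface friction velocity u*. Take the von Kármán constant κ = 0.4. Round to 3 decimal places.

Log law: V(z) = (u*/κ) · ln(z/z₀) ⇒ u* = κ · V / ln(z/z₀)
u* = 0.4 × 15.5 / ln(1.8/0.014) = 0.4 × 15.5 / 4.8565
   = 6.2000 / 4.8565 = 1.2766 m/s

u* ≈ 1.277 m/s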